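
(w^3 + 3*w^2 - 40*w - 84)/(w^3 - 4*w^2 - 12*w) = (w + 7)/w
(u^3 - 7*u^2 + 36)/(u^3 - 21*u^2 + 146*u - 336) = (u^2 - u - 6)/(u^2 - 15*u + 56)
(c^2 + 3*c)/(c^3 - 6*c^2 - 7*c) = (c + 3)/(c^2 - 6*c - 7)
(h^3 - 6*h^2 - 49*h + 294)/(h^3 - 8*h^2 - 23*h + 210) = (h + 7)/(h + 5)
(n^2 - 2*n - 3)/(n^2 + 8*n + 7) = (n - 3)/(n + 7)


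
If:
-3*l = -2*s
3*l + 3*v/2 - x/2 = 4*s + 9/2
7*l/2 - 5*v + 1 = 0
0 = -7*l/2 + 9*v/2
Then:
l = 18/7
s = 27/7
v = 2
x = -129/7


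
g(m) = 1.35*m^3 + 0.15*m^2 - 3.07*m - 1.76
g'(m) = 4.05*m^2 + 0.3*m - 3.07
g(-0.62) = -0.12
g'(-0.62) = -1.70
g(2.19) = 6.42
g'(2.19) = 17.01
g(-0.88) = 0.14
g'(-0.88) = -0.20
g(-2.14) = -7.73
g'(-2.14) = 14.84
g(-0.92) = 0.14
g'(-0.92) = 0.08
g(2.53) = 13.30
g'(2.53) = 23.61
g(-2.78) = -21.07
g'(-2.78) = 27.40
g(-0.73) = 0.04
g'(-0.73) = -1.13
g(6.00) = 276.82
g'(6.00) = 144.53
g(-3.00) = -27.65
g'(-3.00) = 32.48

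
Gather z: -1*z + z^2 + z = z^2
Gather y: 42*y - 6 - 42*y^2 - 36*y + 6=-42*y^2 + 6*y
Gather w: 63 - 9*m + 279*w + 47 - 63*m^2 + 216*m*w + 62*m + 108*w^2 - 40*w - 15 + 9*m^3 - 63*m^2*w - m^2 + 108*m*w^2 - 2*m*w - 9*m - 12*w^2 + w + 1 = 9*m^3 - 64*m^2 + 44*m + w^2*(108*m + 96) + w*(-63*m^2 + 214*m + 240) + 96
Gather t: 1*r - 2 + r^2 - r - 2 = r^2 - 4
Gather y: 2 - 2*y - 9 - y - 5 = -3*y - 12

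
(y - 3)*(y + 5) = y^2 + 2*y - 15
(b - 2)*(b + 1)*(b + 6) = b^3 + 5*b^2 - 8*b - 12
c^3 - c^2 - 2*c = c*(c - 2)*(c + 1)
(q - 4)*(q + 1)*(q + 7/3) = q^3 - 2*q^2/3 - 11*q - 28/3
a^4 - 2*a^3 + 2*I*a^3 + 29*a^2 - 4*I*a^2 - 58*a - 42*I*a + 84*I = (a - 2)*(a - 3*I)*(a - 2*I)*(a + 7*I)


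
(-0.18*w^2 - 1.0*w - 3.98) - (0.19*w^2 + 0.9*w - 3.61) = -0.37*w^2 - 1.9*w - 0.37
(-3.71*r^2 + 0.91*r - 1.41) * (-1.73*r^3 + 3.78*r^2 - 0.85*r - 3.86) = 6.4183*r^5 - 15.5981*r^4 + 9.0326*r^3 + 8.2173*r^2 - 2.3141*r + 5.4426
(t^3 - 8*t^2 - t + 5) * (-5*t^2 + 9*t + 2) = -5*t^5 + 49*t^4 - 65*t^3 - 50*t^2 + 43*t + 10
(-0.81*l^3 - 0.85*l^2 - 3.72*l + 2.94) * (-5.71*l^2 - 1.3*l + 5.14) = 4.6251*l^5 + 5.9065*l^4 + 18.1828*l^3 - 16.3204*l^2 - 22.9428*l + 15.1116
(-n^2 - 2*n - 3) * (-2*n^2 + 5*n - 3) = 2*n^4 - n^3 - n^2 - 9*n + 9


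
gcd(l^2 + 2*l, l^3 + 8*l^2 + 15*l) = l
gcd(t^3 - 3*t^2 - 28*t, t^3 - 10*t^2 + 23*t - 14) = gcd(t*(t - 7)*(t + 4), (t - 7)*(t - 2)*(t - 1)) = t - 7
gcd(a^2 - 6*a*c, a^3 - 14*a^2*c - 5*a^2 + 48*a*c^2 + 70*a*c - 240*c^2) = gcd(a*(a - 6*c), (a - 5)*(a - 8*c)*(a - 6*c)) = a - 6*c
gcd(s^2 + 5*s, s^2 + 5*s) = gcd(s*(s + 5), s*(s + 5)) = s^2 + 5*s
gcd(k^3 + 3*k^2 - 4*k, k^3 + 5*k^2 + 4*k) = k^2 + 4*k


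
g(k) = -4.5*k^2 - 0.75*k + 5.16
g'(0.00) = -0.75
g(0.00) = 5.16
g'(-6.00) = 53.25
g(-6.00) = -152.34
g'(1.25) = -12.00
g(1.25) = -2.81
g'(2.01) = -18.84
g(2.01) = -14.53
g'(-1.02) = 8.43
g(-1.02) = 1.24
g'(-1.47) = 12.48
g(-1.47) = -3.46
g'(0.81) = -8.04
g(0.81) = 1.60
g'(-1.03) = 8.52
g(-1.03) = 1.16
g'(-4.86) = 42.99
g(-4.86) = -97.48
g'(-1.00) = 8.25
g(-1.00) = 1.41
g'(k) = -9.0*k - 0.75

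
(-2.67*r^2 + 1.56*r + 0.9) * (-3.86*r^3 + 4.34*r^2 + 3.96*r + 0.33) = 10.3062*r^5 - 17.6094*r^4 - 7.2768*r^3 + 9.2025*r^2 + 4.0788*r + 0.297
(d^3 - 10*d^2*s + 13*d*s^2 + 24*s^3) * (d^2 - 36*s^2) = d^5 - 10*d^4*s - 23*d^3*s^2 + 384*d^2*s^3 - 468*d*s^4 - 864*s^5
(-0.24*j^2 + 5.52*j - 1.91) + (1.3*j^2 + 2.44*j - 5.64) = 1.06*j^2 + 7.96*j - 7.55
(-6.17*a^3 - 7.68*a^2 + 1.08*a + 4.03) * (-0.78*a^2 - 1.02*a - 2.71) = 4.8126*a^5 + 12.2838*a^4 + 23.7119*a^3 + 16.5678*a^2 - 7.0374*a - 10.9213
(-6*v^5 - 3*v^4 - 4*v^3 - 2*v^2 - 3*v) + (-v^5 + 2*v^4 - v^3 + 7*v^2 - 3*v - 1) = -7*v^5 - v^4 - 5*v^3 + 5*v^2 - 6*v - 1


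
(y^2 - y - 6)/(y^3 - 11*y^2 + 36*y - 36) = (y + 2)/(y^2 - 8*y + 12)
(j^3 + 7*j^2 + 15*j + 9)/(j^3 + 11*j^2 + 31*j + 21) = (j + 3)/(j + 7)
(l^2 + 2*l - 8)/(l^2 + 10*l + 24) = (l - 2)/(l + 6)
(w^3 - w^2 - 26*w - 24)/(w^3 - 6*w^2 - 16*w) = (-w^3 + w^2 + 26*w + 24)/(w*(-w^2 + 6*w + 16))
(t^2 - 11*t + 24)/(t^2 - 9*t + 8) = (t - 3)/(t - 1)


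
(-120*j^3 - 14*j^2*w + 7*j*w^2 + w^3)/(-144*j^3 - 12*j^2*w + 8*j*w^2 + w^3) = (5*j + w)/(6*j + w)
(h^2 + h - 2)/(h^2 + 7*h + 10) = (h - 1)/(h + 5)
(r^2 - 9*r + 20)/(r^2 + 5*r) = (r^2 - 9*r + 20)/(r*(r + 5))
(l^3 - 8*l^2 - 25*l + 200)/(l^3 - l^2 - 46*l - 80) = (l - 5)/(l + 2)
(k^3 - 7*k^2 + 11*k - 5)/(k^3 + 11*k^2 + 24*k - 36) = (k^2 - 6*k + 5)/(k^2 + 12*k + 36)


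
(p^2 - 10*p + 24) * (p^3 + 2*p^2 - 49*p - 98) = p^5 - 8*p^4 - 45*p^3 + 440*p^2 - 196*p - 2352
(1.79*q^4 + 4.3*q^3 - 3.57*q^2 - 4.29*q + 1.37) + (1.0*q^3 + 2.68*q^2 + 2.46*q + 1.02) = 1.79*q^4 + 5.3*q^3 - 0.89*q^2 - 1.83*q + 2.39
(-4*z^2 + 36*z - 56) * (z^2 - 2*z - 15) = -4*z^4 + 44*z^3 - 68*z^2 - 428*z + 840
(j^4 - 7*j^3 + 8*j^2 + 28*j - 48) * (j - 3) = j^5 - 10*j^4 + 29*j^3 + 4*j^2 - 132*j + 144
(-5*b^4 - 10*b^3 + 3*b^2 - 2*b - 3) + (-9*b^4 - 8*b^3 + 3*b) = -14*b^4 - 18*b^3 + 3*b^2 + b - 3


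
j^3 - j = j*(j - 1)*(j + 1)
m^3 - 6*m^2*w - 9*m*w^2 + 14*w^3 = (m - 7*w)*(m - w)*(m + 2*w)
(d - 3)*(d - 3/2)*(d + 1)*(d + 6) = d^4 + 5*d^3/2 - 21*d^2 + 9*d/2 + 27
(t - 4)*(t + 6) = t^2 + 2*t - 24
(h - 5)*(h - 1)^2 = h^3 - 7*h^2 + 11*h - 5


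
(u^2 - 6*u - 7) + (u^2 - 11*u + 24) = 2*u^2 - 17*u + 17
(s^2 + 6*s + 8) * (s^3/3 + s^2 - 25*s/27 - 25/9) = s^5/3 + 3*s^4 + 209*s^3/27 - s^2/3 - 650*s/27 - 200/9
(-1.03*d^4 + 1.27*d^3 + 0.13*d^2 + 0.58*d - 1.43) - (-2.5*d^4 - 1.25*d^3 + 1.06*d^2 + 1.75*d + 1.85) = 1.47*d^4 + 2.52*d^3 - 0.93*d^2 - 1.17*d - 3.28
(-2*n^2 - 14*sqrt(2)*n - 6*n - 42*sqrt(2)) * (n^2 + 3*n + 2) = -2*n^4 - 14*sqrt(2)*n^3 - 12*n^3 - 84*sqrt(2)*n^2 - 22*n^2 - 154*sqrt(2)*n - 12*n - 84*sqrt(2)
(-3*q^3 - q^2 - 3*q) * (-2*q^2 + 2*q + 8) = 6*q^5 - 4*q^4 - 20*q^3 - 14*q^2 - 24*q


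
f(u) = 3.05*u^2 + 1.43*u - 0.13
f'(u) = 6.1*u + 1.43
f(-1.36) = 3.57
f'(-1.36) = -6.87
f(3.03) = 32.20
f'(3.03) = 19.91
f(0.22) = 0.33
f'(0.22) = 2.77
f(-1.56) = 5.06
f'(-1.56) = -8.09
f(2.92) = 30.05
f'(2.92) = 19.24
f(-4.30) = 50.12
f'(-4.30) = -24.80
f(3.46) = 41.33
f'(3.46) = 22.54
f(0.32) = 0.64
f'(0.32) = 3.38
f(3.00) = 31.61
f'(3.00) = 19.73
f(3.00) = 31.61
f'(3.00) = 19.73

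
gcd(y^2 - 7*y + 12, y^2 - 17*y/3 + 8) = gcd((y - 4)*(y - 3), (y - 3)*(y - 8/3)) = y - 3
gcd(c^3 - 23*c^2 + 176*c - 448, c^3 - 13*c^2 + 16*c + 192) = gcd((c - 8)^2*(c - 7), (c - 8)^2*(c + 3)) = c^2 - 16*c + 64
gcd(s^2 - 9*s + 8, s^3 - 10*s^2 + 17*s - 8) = s^2 - 9*s + 8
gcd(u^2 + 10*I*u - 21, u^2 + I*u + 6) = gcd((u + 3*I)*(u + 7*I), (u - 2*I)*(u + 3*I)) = u + 3*I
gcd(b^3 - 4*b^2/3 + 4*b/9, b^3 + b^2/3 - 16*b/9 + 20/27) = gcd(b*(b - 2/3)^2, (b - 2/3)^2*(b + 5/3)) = b^2 - 4*b/3 + 4/9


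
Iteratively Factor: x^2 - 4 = (x + 2)*(x - 2)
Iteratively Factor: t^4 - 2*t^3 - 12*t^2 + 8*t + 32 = (t + 2)*(t^3 - 4*t^2 - 4*t + 16) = (t - 2)*(t + 2)*(t^2 - 2*t - 8) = (t - 2)*(t + 2)^2*(t - 4)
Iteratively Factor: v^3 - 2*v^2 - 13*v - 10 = (v - 5)*(v^2 + 3*v + 2) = (v - 5)*(v + 2)*(v + 1)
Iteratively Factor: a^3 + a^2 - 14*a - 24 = (a - 4)*(a^2 + 5*a + 6) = (a - 4)*(a + 3)*(a + 2)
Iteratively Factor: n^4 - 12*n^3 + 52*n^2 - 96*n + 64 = (n - 2)*(n^3 - 10*n^2 + 32*n - 32) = (n - 2)^2*(n^2 - 8*n + 16) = (n - 4)*(n - 2)^2*(n - 4)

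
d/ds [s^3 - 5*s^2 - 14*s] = 3*s^2 - 10*s - 14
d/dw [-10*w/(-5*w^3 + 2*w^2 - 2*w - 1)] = 10*(-10*w^3 + 2*w^2 + 1)/(25*w^6 - 20*w^5 + 24*w^4 + 2*w^3 + 4*w + 1)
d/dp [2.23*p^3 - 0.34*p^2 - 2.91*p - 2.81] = 6.69*p^2 - 0.68*p - 2.91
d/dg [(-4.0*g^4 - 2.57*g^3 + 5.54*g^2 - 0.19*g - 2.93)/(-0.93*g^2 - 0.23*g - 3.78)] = (7.44*g^5 + 5.1501*g^4 + 61.6622*g^3 + 27.6929*g^2 - 47.3322*g + 0.0442999999999999)/(0.8649*g^4 + 0.4278*g^3 + 7.0837*g^2 + 1.7388*g + 14.2884)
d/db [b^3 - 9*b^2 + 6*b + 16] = 3*b^2 - 18*b + 6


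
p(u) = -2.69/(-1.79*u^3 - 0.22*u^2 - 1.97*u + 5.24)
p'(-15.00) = -0.00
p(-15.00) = -0.00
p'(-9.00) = -0.00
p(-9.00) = -0.00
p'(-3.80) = -0.02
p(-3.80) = -0.02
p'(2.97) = -0.06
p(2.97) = 0.05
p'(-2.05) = -0.11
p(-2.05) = -0.11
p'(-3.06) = -0.04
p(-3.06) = -0.04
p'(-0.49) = -0.20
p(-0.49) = -0.42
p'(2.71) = -0.08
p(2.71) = 0.07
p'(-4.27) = -0.01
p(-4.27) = -0.02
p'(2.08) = -0.28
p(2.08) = 0.17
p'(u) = -2.69*(5.37*u^2 + 0.44*u + 1.97)/(-1.79*u^3 - 0.22*u^2 - 1.97*u + 5.24)^2 = (-14.4453*u^2 - 1.1836*u - 5.2993)/(1.79*u^3 + 0.22*u^2 + 1.97*u - 5.24)^2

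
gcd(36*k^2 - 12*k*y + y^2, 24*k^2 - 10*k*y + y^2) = -6*k + y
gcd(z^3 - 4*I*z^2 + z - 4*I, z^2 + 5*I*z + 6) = z - I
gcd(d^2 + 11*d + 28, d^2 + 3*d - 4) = d + 4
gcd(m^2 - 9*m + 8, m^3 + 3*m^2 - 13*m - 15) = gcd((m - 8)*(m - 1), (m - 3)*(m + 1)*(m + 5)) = 1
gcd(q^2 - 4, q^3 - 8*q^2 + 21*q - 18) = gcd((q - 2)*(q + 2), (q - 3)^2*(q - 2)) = q - 2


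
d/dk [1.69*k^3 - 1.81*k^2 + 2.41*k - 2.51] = 5.07*k^2 - 3.62*k + 2.41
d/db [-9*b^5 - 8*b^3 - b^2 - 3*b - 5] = -45*b^4 - 24*b^2 - 2*b - 3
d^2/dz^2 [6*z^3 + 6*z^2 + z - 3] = 36*z + 12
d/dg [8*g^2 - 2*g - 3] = 16*g - 2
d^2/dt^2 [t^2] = 2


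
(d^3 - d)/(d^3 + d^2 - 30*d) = (d^2 - 1)/(d^2 + d - 30)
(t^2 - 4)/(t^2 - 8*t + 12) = (t + 2)/(t - 6)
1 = 1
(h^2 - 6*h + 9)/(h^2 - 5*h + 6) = (h - 3)/(h - 2)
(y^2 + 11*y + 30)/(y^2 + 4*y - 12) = (y + 5)/(y - 2)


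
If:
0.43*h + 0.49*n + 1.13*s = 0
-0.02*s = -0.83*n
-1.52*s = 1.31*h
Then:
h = 0.00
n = 0.00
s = 0.00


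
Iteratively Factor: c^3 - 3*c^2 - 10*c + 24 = (c - 4)*(c^2 + c - 6) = (c - 4)*(c - 2)*(c + 3)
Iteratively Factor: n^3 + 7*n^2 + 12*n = (n + 3)*(n^2 + 4*n) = (n + 3)*(n + 4)*(n)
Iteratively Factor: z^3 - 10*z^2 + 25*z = (z - 5)*(z^2 - 5*z) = z*(z - 5)*(z - 5)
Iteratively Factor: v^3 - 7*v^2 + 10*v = (v - 2)*(v^2 - 5*v) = v*(v - 2)*(v - 5)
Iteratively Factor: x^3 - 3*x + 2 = (x - 1)*(x^2 + x - 2) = (x - 1)^2*(x + 2)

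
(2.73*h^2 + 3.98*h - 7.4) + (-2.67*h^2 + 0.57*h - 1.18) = 0.0600000000000001*h^2 + 4.55*h - 8.58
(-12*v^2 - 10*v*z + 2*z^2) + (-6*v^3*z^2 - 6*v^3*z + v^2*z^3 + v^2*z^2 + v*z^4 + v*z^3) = -6*v^3*z^2 - 6*v^3*z + v^2*z^3 + v^2*z^2 - 12*v^2 + v*z^4 + v*z^3 - 10*v*z + 2*z^2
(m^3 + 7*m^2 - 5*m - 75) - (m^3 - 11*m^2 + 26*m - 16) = 18*m^2 - 31*m - 59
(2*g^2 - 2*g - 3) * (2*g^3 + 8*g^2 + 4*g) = 4*g^5 + 12*g^4 - 14*g^3 - 32*g^2 - 12*g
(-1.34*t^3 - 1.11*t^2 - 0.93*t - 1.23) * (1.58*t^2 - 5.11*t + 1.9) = -2.1172*t^5 + 5.0936*t^4 + 1.6567*t^3 + 0.6999*t^2 + 4.5183*t - 2.337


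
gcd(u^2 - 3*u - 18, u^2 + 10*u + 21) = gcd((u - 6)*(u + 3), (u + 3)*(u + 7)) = u + 3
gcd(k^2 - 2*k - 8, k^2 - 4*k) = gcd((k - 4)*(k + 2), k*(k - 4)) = k - 4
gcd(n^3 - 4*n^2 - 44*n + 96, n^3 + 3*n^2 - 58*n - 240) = n^2 - 2*n - 48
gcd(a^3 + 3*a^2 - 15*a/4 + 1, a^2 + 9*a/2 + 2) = a + 4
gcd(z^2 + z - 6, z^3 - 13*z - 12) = z + 3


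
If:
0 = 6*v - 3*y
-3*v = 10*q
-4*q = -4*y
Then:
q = 0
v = 0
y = 0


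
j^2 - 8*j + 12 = (j - 6)*(j - 2)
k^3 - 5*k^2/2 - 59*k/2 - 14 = (k - 7)*(k + 1/2)*(k + 4)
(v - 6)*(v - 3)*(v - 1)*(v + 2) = v^4 - 8*v^3 + 7*v^2 + 36*v - 36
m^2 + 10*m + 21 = (m + 3)*(m + 7)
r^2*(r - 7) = r^3 - 7*r^2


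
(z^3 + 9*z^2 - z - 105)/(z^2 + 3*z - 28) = (z^2 + 2*z - 15)/(z - 4)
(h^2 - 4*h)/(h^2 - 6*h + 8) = h/(h - 2)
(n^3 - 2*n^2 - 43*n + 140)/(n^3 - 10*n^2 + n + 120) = (n^2 + 3*n - 28)/(n^2 - 5*n - 24)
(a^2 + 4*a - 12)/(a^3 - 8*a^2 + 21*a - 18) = (a + 6)/(a^2 - 6*a + 9)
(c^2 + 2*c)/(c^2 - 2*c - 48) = c*(c + 2)/(c^2 - 2*c - 48)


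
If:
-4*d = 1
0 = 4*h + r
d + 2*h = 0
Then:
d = -1/4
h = 1/8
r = -1/2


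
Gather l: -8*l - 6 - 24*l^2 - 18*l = -24*l^2 - 26*l - 6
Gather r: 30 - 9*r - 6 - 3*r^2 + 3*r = -3*r^2 - 6*r + 24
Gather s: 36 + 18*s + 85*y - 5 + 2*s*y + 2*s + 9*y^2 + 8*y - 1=s*(2*y + 20) + 9*y^2 + 93*y + 30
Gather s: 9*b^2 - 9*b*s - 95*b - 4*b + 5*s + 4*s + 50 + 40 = 9*b^2 - 99*b + s*(9 - 9*b) + 90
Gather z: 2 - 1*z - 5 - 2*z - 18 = -3*z - 21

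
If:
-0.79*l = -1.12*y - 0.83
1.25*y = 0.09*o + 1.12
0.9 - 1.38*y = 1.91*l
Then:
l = 0.67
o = -16.20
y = -0.27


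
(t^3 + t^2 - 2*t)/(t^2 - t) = t + 2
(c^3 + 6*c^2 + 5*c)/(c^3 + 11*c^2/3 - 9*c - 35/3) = 3*c/(3*c - 7)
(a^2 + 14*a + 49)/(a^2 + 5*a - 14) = (a + 7)/(a - 2)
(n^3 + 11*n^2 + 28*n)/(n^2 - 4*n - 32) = n*(n + 7)/(n - 8)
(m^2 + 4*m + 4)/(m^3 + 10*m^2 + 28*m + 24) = 1/(m + 6)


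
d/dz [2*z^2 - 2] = 4*z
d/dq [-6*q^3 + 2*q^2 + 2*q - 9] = -18*q^2 + 4*q + 2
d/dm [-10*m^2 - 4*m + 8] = -20*m - 4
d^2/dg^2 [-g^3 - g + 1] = -6*g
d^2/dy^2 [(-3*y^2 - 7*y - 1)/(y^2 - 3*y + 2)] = 2*(-16*y^3 + 15*y^2 + 51*y - 61)/(y^6 - 9*y^5 + 33*y^4 - 63*y^3 + 66*y^2 - 36*y + 8)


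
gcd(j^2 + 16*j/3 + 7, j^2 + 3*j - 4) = 1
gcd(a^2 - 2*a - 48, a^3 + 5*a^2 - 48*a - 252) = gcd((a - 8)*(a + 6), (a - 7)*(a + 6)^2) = a + 6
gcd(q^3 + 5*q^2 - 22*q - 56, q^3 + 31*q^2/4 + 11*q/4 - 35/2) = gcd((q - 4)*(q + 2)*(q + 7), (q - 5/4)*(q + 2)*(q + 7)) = q^2 + 9*q + 14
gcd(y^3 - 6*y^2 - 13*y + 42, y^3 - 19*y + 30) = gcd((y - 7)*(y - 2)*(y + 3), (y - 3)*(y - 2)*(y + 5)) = y - 2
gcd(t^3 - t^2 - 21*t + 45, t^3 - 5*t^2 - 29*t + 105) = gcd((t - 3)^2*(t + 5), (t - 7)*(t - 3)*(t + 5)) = t^2 + 2*t - 15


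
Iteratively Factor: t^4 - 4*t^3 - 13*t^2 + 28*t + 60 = (t - 5)*(t^3 + t^2 - 8*t - 12) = (t - 5)*(t + 2)*(t^2 - t - 6) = (t - 5)*(t + 2)^2*(t - 3)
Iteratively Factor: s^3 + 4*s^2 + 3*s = (s)*(s^2 + 4*s + 3) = s*(s + 1)*(s + 3)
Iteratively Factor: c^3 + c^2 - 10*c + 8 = (c - 2)*(c^2 + 3*c - 4) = (c - 2)*(c - 1)*(c + 4)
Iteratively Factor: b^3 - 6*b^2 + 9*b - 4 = (b - 4)*(b^2 - 2*b + 1) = (b - 4)*(b - 1)*(b - 1)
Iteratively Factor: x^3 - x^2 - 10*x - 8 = (x + 1)*(x^2 - 2*x - 8) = (x + 1)*(x + 2)*(x - 4)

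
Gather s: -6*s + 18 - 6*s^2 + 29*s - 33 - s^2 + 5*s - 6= -7*s^2 + 28*s - 21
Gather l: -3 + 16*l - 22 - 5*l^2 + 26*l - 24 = -5*l^2 + 42*l - 49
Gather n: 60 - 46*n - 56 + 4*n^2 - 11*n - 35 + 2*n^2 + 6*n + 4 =6*n^2 - 51*n - 27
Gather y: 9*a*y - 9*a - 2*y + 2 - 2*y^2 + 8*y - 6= -9*a - 2*y^2 + y*(9*a + 6) - 4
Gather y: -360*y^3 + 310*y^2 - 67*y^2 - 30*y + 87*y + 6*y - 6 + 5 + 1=-360*y^3 + 243*y^2 + 63*y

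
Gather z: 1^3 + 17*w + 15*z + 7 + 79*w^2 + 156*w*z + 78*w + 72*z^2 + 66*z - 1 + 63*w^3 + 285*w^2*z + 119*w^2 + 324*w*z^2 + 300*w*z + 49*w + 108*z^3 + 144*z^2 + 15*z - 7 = 63*w^3 + 198*w^2 + 144*w + 108*z^3 + z^2*(324*w + 216) + z*(285*w^2 + 456*w + 96)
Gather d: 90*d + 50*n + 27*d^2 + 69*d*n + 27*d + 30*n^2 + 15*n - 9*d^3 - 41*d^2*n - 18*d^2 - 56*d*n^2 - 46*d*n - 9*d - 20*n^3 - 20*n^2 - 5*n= -9*d^3 + d^2*(9 - 41*n) + d*(-56*n^2 + 23*n + 108) - 20*n^3 + 10*n^2 + 60*n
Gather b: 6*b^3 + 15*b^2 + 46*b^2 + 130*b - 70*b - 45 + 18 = 6*b^3 + 61*b^2 + 60*b - 27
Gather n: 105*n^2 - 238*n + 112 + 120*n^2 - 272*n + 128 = 225*n^2 - 510*n + 240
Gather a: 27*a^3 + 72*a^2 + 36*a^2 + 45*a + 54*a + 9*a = 27*a^3 + 108*a^2 + 108*a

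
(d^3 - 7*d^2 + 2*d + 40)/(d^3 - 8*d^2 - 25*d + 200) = (d^2 - 2*d - 8)/(d^2 - 3*d - 40)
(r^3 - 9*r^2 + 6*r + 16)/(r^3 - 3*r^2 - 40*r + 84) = (r^2 - 7*r - 8)/(r^2 - r - 42)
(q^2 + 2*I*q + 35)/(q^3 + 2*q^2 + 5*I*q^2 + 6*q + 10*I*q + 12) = (q^2 + 2*I*q + 35)/(q^3 + q^2*(2 + 5*I) + q*(6 + 10*I) + 12)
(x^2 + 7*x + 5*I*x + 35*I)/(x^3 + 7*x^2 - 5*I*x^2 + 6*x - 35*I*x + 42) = (x + 5*I)/(x^2 - 5*I*x + 6)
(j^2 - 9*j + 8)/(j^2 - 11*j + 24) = (j - 1)/(j - 3)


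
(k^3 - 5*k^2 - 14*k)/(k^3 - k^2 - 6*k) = (k - 7)/(k - 3)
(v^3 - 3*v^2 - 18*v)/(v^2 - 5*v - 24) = v*(v - 6)/(v - 8)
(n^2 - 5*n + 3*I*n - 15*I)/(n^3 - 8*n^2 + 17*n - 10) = (n + 3*I)/(n^2 - 3*n + 2)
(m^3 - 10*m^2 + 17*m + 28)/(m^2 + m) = m - 11 + 28/m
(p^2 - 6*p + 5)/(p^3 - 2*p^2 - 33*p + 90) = (p - 1)/(p^2 + 3*p - 18)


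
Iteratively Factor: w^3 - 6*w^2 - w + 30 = (w - 3)*(w^2 - 3*w - 10) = (w - 3)*(w + 2)*(w - 5)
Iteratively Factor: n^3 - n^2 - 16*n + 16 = (n - 4)*(n^2 + 3*n - 4) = (n - 4)*(n - 1)*(n + 4)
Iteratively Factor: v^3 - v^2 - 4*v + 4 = (v - 1)*(v^2 - 4) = (v - 2)*(v - 1)*(v + 2)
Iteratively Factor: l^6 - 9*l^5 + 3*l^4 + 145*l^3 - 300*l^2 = (l - 3)*(l^5 - 6*l^4 - 15*l^3 + 100*l^2) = (l - 3)*(l + 4)*(l^4 - 10*l^3 + 25*l^2) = (l - 5)*(l - 3)*(l + 4)*(l^3 - 5*l^2) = (l - 5)^2*(l - 3)*(l + 4)*(l^2) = l*(l - 5)^2*(l - 3)*(l + 4)*(l)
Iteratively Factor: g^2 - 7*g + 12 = (g - 3)*(g - 4)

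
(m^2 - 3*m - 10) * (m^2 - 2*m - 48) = m^4 - 5*m^3 - 52*m^2 + 164*m + 480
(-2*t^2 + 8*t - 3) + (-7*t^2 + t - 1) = -9*t^2 + 9*t - 4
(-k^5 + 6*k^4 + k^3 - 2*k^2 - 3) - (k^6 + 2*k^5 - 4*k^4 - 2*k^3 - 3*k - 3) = -k^6 - 3*k^5 + 10*k^4 + 3*k^3 - 2*k^2 + 3*k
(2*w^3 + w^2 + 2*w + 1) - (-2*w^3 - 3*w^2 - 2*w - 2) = 4*w^3 + 4*w^2 + 4*w + 3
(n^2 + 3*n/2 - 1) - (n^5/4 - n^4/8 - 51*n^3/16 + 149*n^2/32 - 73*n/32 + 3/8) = -n^5/4 + n^4/8 + 51*n^3/16 - 117*n^2/32 + 121*n/32 - 11/8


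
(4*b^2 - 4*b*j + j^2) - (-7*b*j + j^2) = 4*b^2 + 3*b*j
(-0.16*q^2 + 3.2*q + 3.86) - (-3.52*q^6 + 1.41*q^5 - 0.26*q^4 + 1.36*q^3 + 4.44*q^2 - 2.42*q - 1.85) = 3.52*q^6 - 1.41*q^5 + 0.26*q^4 - 1.36*q^3 - 4.6*q^2 + 5.62*q + 5.71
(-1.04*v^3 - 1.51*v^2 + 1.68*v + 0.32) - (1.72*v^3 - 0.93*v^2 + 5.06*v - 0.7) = -2.76*v^3 - 0.58*v^2 - 3.38*v + 1.02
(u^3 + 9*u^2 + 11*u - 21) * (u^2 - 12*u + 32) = u^5 - 3*u^4 - 65*u^3 + 135*u^2 + 604*u - 672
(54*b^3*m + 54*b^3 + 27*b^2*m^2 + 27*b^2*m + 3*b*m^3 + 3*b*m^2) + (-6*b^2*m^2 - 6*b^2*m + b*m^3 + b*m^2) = 54*b^3*m + 54*b^3 + 21*b^2*m^2 + 21*b^2*m + 4*b*m^3 + 4*b*m^2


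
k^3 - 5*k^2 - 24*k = k*(k - 8)*(k + 3)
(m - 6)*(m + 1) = m^2 - 5*m - 6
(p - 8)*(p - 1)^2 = p^3 - 10*p^2 + 17*p - 8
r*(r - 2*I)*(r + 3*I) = r^3 + I*r^2 + 6*r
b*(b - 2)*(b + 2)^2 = b^4 + 2*b^3 - 4*b^2 - 8*b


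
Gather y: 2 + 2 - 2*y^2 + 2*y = -2*y^2 + 2*y + 4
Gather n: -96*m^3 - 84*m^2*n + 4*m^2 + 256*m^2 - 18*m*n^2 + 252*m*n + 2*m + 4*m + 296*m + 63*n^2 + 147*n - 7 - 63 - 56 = -96*m^3 + 260*m^2 + 302*m + n^2*(63 - 18*m) + n*(-84*m^2 + 252*m + 147) - 126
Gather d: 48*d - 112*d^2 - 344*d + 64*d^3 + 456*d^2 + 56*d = 64*d^3 + 344*d^2 - 240*d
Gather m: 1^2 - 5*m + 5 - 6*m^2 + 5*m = 6 - 6*m^2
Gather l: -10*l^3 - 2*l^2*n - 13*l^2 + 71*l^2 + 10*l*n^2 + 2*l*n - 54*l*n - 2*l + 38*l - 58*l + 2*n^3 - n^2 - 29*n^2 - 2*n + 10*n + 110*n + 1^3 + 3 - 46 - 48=-10*l^3 + l^2*(58 - 2*n) + l*(10*n^2 - 52*n - 22) + 2*n^3 - 30*n^2 + 118*n - 90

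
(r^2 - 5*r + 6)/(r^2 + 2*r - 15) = (r - 2)/(r + 5)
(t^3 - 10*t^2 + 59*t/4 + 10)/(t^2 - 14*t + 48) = (t^2 - 2*t - 5/4)/(t - 6)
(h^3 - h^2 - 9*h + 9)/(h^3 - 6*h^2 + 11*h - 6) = (h + 3)/(h - 2)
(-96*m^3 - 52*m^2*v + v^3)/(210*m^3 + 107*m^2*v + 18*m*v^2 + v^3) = (-16*m^2 - 6*m*v + v^2)/(35*m^2 + 12*m*v + v^2)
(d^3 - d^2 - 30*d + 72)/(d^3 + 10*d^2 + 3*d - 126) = (d - 4)/(d + 7)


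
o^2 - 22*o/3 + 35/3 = (o - 5)*(o - 7/3)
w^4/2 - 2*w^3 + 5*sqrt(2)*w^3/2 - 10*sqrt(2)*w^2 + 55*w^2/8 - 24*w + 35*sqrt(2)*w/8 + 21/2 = (w/2 + sqrt(2))*(w - 7/2)*(w - 1/2)*(w + 3*sqrt(2))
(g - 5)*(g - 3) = g^2 - 8*g + 15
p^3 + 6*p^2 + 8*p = p*(p + 2)*(p + 4)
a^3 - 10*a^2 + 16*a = a*(a - 8)*(a - 2)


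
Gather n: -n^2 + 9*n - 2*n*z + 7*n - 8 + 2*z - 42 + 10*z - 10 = -n^2 + n*(16 - 2*z) + 12*z - 60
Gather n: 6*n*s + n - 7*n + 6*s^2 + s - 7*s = n*(6*s - 6) + 6*s^2 - 6*s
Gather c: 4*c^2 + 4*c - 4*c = 4*c^2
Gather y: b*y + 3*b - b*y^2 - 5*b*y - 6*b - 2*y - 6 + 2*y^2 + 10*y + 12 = -3*b + y^2*(2 - b) + y*(8 - 4*b) + 6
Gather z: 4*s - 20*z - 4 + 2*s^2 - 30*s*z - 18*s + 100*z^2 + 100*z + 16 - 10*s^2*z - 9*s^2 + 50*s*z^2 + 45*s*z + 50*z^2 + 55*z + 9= -7*s^2 - 14*s + z^2*(50*s + 150) + z*(-10*s^2 + 15*s + 135) + 21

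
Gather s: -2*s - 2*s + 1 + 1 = 2 - 4*s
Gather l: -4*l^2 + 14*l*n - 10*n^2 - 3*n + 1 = -4*l^2 + 14*l*n - 10*n^2 - 3*n + 1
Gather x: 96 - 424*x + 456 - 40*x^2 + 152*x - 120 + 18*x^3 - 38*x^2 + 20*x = 18*x^3 - 78*x^2 - 252*x + 432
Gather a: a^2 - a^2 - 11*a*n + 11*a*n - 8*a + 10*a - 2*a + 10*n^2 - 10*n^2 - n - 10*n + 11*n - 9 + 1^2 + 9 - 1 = 0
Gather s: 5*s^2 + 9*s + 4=5*s^2 + 9*s + 4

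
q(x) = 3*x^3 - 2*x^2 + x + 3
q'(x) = 9*x^2 - 4*x + 1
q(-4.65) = -346.53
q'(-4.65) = 214.20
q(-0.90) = -1.71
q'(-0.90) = 11.89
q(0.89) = 4.42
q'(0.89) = 4.57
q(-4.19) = -256.98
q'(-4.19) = 175.76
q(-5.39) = -530.27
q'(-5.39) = 284.03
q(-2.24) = -42.99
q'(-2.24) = 55.12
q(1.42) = 8.98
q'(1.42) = 13.47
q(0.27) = 3.18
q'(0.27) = 0.58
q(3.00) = 69.00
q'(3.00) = 70.00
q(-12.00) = -5481.00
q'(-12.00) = 1345.00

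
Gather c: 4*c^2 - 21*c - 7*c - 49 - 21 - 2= 4*c^2 - 28*c - 72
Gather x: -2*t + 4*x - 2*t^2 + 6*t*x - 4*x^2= -2*t^2 - 2*t - 4*x^2 + x*(6*t + 4)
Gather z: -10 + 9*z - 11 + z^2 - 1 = z^2 + 9*z - 22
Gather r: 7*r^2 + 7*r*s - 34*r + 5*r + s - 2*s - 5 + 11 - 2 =7*r^2 + r*(7*s - 29) - s + 4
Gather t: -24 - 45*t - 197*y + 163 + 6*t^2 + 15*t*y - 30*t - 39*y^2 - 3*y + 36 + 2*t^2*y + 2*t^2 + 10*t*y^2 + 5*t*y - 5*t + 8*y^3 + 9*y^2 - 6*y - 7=t^2*(2*y + 8) + t*(10*y^2 + 20*y - 80) + 8*y^3 - 30*y^2 - 206*y + 168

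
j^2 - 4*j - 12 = (j - 6)*(j + 2)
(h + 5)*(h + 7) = h^2 + 12*h + 35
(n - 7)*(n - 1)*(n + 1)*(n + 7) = n^4 - 50*n^2 + 49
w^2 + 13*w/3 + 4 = (w + 4/3)*(w + 3)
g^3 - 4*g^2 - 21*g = g*(g - 7)*(g + 3)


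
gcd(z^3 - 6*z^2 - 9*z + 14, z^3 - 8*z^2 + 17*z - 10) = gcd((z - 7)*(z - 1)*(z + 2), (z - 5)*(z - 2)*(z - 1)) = z - 1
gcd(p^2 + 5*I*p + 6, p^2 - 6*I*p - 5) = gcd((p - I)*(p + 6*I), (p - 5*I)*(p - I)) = p - I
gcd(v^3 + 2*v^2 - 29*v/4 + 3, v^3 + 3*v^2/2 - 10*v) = v + 4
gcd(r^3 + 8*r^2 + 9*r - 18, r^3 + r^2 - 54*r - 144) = r^2 + 9*r + 18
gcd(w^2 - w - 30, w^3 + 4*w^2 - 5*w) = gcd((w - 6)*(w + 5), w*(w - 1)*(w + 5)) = w + 5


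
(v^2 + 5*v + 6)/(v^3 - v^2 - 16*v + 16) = (v^2 + 5*v + 6)/(v^3 - v^2 - 16*v + 16)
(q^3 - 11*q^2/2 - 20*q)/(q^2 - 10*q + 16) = q*(2*q + 5)/(2*(q - 2))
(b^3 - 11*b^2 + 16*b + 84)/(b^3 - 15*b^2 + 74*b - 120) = (b^2 - 5*b - 14)/(b^2 - 9*b + 20)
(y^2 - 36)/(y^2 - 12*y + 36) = (y + 6)/(y - 6)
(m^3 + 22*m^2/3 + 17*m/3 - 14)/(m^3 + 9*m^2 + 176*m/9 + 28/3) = 3*(m - 1)/(3*m + 2)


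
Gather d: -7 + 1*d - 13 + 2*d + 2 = 3*d - 18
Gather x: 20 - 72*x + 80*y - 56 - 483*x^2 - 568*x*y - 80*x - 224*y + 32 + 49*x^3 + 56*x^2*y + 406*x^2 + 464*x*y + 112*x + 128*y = 49*x^3 + x^2*(56*y - 77) + x*(-104*y - 40) - 16*y - 4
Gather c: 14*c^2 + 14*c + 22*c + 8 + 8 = 14*c^2 + 36*c + 16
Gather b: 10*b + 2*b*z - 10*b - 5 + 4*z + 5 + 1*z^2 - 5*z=2*b*z + z^2 - z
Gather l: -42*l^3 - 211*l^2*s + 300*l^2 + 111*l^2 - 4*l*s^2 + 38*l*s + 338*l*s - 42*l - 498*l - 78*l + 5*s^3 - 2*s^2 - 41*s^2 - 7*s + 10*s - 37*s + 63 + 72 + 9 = -42*l^3 + l^2*(411 - 211*s) + l*(-4*s^2 + 376*s - 618) + 5*s^3 - 43*s^2 - 34*s + 144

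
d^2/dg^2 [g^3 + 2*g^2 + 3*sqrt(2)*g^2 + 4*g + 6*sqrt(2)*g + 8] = 6*g + 4 + 6*sqrt(2)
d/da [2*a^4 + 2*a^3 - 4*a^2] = 2*a*(4*a^2 + 3*a - 4)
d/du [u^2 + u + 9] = 2*u + 1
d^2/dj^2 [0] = 0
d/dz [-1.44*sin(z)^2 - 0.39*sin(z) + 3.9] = -(2.88*sin(z) + 0.39)*cos(z)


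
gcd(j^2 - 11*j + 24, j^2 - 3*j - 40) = j - 8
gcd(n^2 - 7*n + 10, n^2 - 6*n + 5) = n - 5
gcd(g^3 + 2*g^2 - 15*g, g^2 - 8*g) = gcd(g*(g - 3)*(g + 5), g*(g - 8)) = g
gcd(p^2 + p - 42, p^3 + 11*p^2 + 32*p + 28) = p + 7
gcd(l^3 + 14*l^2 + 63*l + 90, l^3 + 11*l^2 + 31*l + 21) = l + 3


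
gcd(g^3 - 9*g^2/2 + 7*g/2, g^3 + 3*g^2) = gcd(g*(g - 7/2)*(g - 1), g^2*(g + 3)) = g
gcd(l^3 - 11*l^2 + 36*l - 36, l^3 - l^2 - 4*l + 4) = l - 2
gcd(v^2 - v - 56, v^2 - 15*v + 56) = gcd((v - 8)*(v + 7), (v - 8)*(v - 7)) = v - 8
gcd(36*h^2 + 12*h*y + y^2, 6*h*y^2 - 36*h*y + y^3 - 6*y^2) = 6*h + y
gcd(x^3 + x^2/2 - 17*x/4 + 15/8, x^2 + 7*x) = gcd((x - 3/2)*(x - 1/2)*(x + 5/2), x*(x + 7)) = 1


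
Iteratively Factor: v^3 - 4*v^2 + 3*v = (v - 3)*(v^2 - v) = v*(v - 3)*(v - 1)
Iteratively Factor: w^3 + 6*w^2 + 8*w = (w)*(w^2 + 6*w + 8) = w*(w + 4)*(w + 2)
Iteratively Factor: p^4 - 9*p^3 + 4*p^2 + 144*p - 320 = (p + 4)*(p^3 - 13*p^2 + 56*p - 80) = (p - 4)*(p + 4)*(p^2 - 9*p + 20) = (p - 5)*(p - 4)*(p + 4)*(p - 4)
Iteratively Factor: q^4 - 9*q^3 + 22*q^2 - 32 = (q - 4)*(q^3 - 5*q^2 + 2*q + 8) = (q - 4)*(q + 1)*(q^2 - 6*q + 8) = (q - 4)*(q - 2)*(q + 1)*(q - 4)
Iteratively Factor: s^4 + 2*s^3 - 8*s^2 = (s)*(s^3 + 2*s^2 - 8*s) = s^2*(s^2 + 2*s - 8) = s^2*(s - 2)*(s + 4)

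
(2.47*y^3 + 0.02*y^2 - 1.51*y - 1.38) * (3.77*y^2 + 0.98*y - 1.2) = 9.3119*y^5 + 2.496*y^4 - 8.6371*y^3 - 6.7064*y^2 + 0.4596*y + 1.656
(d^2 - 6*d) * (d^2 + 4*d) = d^4 - 2*d^3 - 24*d^2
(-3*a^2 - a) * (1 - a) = 3*a^3 - 2*a^2 - a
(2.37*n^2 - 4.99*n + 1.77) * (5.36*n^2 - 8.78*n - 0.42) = 12.7032*n^4 - 47.555*n^3 + 52.304*n^2 - 13.4448*n - 0.7434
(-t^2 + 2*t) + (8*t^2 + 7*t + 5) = 7*t^2 + 9*t + 5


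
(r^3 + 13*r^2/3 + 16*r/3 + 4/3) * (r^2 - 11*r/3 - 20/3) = r^5 + 2*r^4/3 - 155*r^3/9 - 424*r^2/9 - 364*r/9 - 80/9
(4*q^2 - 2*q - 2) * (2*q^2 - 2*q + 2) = 8*q^4 - 12*q^3 + 8*q^2 - 4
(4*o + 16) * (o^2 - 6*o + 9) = 4*o^3 - 8*o^2 - 60*o + 144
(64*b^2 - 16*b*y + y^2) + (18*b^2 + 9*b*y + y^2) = 82*b^2 - 7*b*y + 2*y^2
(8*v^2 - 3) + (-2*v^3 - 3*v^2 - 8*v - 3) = -2*v^3 + 5*v^2 - 8*v - 6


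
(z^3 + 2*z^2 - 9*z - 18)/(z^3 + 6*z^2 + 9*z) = (z^2 - z - 6)/(z*(z + 3))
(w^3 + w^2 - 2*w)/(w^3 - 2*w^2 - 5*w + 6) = w/(w - 3)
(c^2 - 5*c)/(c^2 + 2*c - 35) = c/(c + 7)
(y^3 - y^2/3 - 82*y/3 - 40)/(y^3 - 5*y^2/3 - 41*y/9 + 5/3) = 3*(y^2 - 2*y - 24)/(3*y^2 - 10*y + 3)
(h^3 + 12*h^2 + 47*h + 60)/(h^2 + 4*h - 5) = (h^2 + 7*h + 12)/(h - 1)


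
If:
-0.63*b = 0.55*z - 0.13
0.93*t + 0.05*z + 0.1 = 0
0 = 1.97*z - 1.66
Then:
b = -0.53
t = -0.15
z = 0.84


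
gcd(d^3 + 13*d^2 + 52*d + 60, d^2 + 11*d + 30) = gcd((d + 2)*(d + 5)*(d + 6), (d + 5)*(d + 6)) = d^2 + 11*d + 30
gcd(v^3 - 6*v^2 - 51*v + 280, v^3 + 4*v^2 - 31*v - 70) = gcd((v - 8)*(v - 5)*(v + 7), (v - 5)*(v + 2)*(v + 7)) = v^2 + 2*v - 35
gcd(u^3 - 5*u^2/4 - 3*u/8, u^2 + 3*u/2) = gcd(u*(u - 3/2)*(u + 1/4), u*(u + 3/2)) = u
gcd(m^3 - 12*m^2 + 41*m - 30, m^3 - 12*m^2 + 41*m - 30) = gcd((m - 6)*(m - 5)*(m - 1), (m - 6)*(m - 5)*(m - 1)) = m^3 - 12*m^2 + 41*m - 30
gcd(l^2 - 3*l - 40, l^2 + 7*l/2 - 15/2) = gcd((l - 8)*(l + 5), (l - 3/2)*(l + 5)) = l + 5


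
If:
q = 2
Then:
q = 2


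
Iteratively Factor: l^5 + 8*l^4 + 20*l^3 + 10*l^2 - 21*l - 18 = (l - 1)*(l^4 + 9*l^3 + 29*l^2 + 39*l + 18) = (l - 1)*(l + 3)*(l^3 + 6*l^2 + 11*l + 6) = (l - 1)*(l + 3)^2*(l^2 + 3*l + 2) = (l - 1)*(l + 1)*(l + 3)^2*(l + 2)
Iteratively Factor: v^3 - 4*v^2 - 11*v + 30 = (v - 5)*(v^2 + v - 6) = (v - 5)*(v + 3)*(v - 2)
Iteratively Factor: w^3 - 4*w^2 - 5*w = (w + 1)*(w^2 - 5*w) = w*(w + 1)*(w - 5)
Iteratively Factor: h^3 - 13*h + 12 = (h - 3)*(h^2 + 3*h - 4) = (h - 3)*(h - 1)*(h + 4)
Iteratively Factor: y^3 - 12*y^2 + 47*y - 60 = (y - 4)*(y^2 - 8*y + 15) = (y - 5)*(y - 4)*(y - 3)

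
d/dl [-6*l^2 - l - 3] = -12*l - 1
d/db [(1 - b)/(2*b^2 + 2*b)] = (b^2 - 2*b - 1)/(2*b^2*(b^2 + 2*b + 1))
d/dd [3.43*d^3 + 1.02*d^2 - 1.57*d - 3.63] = 10.29*d^2 + 2.04*d - 1.57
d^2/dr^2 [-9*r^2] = -18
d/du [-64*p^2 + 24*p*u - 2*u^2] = 24*p - 4*u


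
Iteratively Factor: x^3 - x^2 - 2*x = (x)*(x^2 - x - 2) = x*(x - 2)*(x + 1)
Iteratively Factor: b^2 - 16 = (b + 4)*(b - 4)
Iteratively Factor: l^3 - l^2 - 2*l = (l - 2)*(l^2 + l) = l*(l - 2)*(l + 1)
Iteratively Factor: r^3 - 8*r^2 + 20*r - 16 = (r - 4)*(r^2 - 4*r + 4) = (r - 4)*(r - 2)*(r - 2)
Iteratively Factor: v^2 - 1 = (v + 1)*(v - 1)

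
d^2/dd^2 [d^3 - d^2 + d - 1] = 6*d - 2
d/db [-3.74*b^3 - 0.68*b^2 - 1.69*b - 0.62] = -11.22*b^2 - 1.36*b - 1.69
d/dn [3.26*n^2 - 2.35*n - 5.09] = 6.52*n - 2.35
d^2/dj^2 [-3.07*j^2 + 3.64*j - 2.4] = -6.14000000000000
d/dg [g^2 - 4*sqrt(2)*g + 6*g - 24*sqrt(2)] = 2*g - 4*sqrt(2) + 6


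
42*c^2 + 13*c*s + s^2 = (6*c + s)*(7*c + s)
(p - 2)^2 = p^2 - 4*p + 4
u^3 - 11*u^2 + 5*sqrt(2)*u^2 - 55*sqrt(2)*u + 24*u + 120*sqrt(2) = (u - 8)*(u - 3)*(u + 5*sqrt(2))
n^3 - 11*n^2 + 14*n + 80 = (n - 8)*(n - 5)*(n + 2)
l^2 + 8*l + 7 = (l + 1)*(l + 7)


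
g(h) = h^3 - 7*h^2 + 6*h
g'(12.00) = 270.00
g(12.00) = 792.00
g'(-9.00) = 375.00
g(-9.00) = -1350.00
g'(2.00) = -10.00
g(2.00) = -8.00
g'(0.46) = 0.19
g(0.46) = 1.38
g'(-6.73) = 236.10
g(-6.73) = -662.25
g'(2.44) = -10.30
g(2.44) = -12.51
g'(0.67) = -2.03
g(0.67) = 1.18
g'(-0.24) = 9.53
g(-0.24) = -1.86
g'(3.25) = -7.81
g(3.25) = -20.11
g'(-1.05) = 24.01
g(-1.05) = -15.18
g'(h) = 3*h^2 - 14*h + 6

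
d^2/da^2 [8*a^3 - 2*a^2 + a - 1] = 48*a - 4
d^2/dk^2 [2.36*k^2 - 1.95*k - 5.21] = 4.72000000000000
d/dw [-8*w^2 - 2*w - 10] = -16*w - 2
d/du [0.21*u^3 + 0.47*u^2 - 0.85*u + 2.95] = 0.63*u^2 + 0.94*u - 0.85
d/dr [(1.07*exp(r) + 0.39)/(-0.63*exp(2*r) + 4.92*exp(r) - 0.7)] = (0.6741*exp(2*r) + 0.4914*exp(r) - 2.6678)*exp(r)/(0.3969*exp(4*r) - 6.1992*exp(3*r) + 25.0884*exp(2*r) - 6.888*exp(r) + 0.49)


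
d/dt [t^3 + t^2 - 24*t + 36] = 3*t^2 + 2*t - 24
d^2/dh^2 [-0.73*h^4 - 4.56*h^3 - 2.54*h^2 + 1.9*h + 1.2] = -8.76*h^2 - 27.36*h - 5.08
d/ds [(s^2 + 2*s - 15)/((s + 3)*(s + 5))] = 6/(s^2 + 6*s + 9)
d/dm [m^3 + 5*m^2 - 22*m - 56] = 3*m^2 + 10*m - 22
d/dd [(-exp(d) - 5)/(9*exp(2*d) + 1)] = (18*(exp(d) + 5)*exp(d) - 9*exp(2*d) - 1)*exp(d)/(9*exp(2*d) + 1)^2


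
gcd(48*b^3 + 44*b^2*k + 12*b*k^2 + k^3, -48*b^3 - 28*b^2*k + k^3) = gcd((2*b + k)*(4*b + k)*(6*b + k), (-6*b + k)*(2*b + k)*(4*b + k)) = 8*b^2 + 6*b*k + k^2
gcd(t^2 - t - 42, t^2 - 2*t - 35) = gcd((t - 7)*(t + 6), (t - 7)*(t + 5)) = t - 7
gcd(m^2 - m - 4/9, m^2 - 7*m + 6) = 1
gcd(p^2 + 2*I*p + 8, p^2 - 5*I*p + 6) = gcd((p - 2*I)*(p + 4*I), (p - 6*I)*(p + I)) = 1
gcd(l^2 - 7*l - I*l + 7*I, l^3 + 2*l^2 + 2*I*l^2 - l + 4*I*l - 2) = 1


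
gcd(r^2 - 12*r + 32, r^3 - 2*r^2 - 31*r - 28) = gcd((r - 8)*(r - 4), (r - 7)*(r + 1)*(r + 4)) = 1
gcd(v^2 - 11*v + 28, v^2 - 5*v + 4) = v - 4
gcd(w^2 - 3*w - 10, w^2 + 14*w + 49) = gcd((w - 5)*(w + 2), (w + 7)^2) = 1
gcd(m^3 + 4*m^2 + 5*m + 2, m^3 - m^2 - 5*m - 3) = m^2 + 2*m + 1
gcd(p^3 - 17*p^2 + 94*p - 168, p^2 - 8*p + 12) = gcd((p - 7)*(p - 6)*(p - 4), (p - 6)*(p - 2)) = p - 6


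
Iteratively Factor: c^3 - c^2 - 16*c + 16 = (c - 4)*(c^2 + 3*c - 4) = (c - 4)*(c - 1)*(c + 4)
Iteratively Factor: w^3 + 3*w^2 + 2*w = (w)*(w^2 + 3*w + 2) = w*(w + 1)*(w + 2)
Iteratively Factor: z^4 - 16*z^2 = (z)*(z^3 - 16*z) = z^2*(z^2 - 16) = z^2*(z - 4)*(z + 4)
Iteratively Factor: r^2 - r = (r)*(r - 1)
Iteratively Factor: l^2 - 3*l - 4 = (l + 1)*(l - 4)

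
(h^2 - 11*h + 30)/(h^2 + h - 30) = (h - 6)/(h + 6)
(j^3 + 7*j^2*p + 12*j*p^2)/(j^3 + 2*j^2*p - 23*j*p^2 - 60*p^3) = j/(j - 5*p)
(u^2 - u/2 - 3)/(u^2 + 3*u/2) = (u - 2)/u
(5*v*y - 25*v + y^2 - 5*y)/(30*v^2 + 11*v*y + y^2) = (y - 5)/(6*v + y)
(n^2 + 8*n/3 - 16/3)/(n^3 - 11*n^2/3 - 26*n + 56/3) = (3*n - 4)/(3*n^2 - 23*n + 14)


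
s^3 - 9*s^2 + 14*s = s*(s - 7)*(s - 2)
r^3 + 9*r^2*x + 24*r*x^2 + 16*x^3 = (r + x)*(r + 4*x)^2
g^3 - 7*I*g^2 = g^2*(g - 7*I)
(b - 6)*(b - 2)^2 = b^3 - 10*b^2 + 28*b - 24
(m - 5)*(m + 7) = m^2 + 2*m - 35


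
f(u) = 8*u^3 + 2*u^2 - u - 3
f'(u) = 24*u^2 + 4*u - 1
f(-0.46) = -2.90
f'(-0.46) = 2.24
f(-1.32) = -16.59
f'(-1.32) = 35.54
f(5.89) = 1695.19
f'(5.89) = 855.17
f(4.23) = 634.05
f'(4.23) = 445.35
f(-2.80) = -160.14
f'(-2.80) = 175.96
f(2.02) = 69.08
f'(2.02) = 105.01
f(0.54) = -1.70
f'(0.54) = 8.16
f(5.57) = 1435.95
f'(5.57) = 765.88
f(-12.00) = -13527.00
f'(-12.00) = 3407.00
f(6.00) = 1791.00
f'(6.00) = 887.00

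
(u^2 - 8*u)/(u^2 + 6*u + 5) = u*(u - 8)/(u^2 + 6*u + 5)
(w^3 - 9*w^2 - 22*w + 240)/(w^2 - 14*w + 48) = w + 5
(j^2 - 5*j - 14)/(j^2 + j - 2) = (j - 7)/(j - 1)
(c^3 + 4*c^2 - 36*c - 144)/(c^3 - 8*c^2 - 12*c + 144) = (c + 6)/(c - 6)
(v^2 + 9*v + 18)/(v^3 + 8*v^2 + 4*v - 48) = (v + 3)/(v^2 + 2*v - 8)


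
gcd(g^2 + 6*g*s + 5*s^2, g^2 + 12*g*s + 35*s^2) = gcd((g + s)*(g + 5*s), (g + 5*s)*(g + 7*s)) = g + 5*s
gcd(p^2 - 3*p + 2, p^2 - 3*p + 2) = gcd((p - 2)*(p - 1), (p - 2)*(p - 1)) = p^2 - 3*p + 2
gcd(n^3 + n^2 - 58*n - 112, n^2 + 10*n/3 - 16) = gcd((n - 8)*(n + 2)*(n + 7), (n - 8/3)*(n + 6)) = 1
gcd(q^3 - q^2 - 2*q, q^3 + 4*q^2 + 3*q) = q^2 + q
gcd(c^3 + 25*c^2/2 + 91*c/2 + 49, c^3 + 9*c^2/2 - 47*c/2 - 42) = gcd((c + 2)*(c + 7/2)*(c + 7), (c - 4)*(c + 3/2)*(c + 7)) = c + 7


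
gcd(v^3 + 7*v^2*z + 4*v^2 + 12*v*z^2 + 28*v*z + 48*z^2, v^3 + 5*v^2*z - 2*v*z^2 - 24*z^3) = v^2 + 7*v*z + 12*z^2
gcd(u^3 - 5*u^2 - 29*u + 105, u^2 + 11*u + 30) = u + 5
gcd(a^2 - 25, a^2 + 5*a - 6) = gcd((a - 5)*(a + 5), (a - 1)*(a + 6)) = 1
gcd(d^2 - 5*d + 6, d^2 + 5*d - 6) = 1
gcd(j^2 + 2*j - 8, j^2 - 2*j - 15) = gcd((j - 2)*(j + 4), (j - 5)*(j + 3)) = 1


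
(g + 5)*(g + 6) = g^2 + 11*g + 30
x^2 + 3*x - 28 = (x - 4)*(x + 7)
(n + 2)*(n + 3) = n^2 + 5*n + 6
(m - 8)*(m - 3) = m^2 - 11*m + 24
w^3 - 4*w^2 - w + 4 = (w - 4)*(w - 1)*(w + 1)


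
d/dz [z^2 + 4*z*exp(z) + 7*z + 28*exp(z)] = 4*z*exp(z) + 2*z + 32*exp(z) + 7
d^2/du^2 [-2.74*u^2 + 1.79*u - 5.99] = -5.48000000000000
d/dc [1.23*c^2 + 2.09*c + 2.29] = 2.46*c + 2.09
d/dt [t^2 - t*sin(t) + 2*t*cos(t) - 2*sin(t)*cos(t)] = -2*t*sin(t) - t*cos(t) + 2*t - sin(t) + 2*cos(t) - 2*cos(2*t)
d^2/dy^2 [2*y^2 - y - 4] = 4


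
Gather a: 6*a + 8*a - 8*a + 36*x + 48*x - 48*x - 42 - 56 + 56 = 6*a + 36*x - 42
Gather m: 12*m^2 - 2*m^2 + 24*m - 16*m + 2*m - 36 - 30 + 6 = 10*m^2 + 10*m - 60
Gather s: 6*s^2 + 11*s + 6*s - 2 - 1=6*s^2 + 17*s - 3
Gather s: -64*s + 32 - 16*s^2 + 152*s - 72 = -16*s^2 + 88*s - 40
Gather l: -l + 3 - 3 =-l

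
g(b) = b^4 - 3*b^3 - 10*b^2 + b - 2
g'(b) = 4*b^3 - 9*b^2 - 20*b + 1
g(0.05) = -1.98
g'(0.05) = -0.02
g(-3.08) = 77.70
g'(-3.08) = -139.65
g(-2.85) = 49.35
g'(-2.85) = -107.70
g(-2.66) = 31.11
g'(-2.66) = -84.76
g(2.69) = -77.71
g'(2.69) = -40.06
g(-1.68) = -9.71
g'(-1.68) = -9.77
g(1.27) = -20.40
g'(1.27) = -30.72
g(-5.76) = 1334.53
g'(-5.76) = -946.81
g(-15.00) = 58483.00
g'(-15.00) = -15224.00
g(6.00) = 292.00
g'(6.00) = 421.00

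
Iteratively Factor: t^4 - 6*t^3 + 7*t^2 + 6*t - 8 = (t - 4)*(t^3 - 2*t^2 - t + 2) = (t - 4)*(t - 1)*(t^2 - t - 2) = (t - 4)*(t - 1)*(t + 1)*(t - 2)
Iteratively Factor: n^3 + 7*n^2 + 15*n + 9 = (n + 3)*(n^2 + 4*n + 3) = (n + 3)^2*(n + 1)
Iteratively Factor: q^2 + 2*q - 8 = (q + 4)*(q - 2)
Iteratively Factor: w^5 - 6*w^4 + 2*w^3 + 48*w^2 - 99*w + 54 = (w - 3)*(w^4 - 3*w^3 - 7*w^2 + 27*w - 18) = (w - 3)^2*(w^3 - 7*w + 6) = (w - 3)^2*(w - 1)*(w^2 + w - 6) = (w - 3)^2*(w - 2)*(w - 1)*(w + 3)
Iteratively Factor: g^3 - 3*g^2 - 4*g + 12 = (g - 2)*(g^2 - g - 6) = (g - 3)*(g - 2)*(g + 2)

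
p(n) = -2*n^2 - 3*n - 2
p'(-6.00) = 21.00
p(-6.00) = -56.00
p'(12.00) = -51.00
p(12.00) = -326.00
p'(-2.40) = 6.60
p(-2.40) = -6.32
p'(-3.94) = 12.76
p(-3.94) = -21.23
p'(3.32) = -16.28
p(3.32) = -34.00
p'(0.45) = -4.80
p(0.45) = -3.76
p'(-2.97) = 8.88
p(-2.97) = -10.73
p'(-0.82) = 0.28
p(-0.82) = -0.88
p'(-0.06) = -2.76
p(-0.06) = -1.83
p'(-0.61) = -0.56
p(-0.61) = -0.91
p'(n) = -4*n - 3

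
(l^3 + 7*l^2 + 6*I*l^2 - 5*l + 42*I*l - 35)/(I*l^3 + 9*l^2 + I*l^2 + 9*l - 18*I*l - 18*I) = (-I*l^3 + l^2*(6 - 7*I) + l*(42 + 5*I) + 35*I)/(l^3 + l^2*(1 - 9*I) - 9*l*(2 + I) - 18)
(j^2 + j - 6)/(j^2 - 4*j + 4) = (j + 3)/(j - 2)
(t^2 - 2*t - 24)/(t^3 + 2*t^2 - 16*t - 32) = (t - 6)/(t^2 - 2*t - 8)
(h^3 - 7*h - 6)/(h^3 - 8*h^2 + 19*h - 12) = (h^2 + 3*h + 2)/(h^2 - 5*h + 4)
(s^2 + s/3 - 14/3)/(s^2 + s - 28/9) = 3*(s - 2)/(3*s - 4)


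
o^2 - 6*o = o*(o - 6)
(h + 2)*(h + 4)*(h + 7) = h^3 + 13*h^2 + 50*h + 56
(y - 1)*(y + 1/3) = y^2 - 2*y/3 - 1/3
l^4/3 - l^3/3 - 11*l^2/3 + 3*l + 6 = (l/3 + 1)*(l - 3)*(l - 2)*(l + 1)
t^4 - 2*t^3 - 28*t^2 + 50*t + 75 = (t - 5)*(t - 3)*(t + 1)*(t + 5)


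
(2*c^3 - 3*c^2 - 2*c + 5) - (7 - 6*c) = 2*c^3 - 3*c^2 + 4*c - 2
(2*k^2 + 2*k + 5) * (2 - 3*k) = -6*k^3 - 2*k^2 - 11*k + 10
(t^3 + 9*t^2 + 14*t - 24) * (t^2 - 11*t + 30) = t^5 - 2*t^4 - 55*t^3 + 92*t^2 + 684*t - 720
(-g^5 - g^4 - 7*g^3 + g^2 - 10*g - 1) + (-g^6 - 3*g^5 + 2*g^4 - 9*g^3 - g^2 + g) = -g^6 - 4*g^5 + g^4 - 16*g^3 - 9*g - 1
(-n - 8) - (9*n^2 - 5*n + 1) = -9*n^2 + 4*n - 9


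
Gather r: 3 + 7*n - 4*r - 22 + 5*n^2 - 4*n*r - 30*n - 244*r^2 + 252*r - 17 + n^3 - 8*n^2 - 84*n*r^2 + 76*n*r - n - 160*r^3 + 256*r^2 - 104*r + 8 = n^3 - 3*n^2 - 24*n - 160*r^3 + r^2*(12 - 84*n) + r*(72*n + 144) - 28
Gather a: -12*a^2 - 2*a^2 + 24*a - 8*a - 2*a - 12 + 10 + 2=-14*a^2 + 14*a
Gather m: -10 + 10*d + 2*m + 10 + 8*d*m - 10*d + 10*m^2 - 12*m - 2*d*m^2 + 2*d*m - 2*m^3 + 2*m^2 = -2*m^3 + m^2*(12 - 2*d) + m*(10*d - 10)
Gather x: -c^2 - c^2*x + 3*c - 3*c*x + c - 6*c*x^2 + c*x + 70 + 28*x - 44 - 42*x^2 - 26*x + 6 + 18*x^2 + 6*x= -c^2 + 4*c + x^2*(-6*c - 24) + x*(-c^2 - 2*c + 8) + 32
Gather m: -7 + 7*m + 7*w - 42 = 7*m + 7*w - 49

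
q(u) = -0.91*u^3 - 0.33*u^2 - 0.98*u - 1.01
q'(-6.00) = -95.30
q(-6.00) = 189.55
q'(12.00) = -402.02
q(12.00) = -1632.77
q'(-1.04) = -3.25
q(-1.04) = 0.68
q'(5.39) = -83.85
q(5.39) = -158.38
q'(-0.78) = -2.13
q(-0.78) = -0.01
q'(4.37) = -56.00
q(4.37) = -87.54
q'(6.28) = -112.79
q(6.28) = -245.56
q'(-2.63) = -18.13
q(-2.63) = 15.84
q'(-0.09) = -0.94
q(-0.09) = -0.92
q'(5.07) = -74.50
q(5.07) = -133.06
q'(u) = -2.73*u^2 - 0.66*u - 0.98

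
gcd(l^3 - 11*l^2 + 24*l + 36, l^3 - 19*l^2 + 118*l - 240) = l - 6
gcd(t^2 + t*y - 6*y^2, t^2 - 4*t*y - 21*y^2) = t + 3*y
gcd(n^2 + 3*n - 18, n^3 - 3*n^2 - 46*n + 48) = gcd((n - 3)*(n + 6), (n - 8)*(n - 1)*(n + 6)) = n + 6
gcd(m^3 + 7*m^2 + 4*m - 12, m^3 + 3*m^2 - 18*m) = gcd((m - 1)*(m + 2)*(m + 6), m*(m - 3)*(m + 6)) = m + 6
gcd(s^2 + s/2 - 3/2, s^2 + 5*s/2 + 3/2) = s + 3/2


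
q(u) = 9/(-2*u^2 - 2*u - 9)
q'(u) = 9*(4*u + 2)/(-2*u^2 - 2*u - 9)^2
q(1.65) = -0.51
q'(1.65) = 0.25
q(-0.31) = -1.05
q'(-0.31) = 0.09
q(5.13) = -0.13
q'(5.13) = 0.04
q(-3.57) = -0.33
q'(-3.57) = -0.15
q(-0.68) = -1.05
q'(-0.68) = -0.09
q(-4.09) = -0.26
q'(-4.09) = -0.11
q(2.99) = -0.27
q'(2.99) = 0.12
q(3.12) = -0.26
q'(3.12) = 0.11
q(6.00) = -0.10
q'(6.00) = 0.03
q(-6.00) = -0.13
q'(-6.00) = -0.04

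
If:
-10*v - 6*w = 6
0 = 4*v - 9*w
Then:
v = -9/19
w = -4/19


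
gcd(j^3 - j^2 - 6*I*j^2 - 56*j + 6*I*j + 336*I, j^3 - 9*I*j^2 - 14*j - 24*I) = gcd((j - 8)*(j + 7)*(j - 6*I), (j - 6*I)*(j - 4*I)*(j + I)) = j - 6*I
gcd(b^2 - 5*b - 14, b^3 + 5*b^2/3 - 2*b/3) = b + 2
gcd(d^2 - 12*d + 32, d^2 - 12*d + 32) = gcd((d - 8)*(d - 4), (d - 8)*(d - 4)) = d^2 - 12*d + 32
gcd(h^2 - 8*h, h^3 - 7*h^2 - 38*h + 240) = h - 8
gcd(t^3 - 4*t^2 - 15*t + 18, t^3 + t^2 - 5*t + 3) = t^2 + 2*t - 3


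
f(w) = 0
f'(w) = 0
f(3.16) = 0.00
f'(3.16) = 0.00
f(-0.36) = 0.00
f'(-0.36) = 0.00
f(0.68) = 0.00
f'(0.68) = 0.00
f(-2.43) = 0.00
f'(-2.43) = 0.00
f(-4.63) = 0.00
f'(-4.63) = 0.00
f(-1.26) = 0.00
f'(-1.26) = 0.00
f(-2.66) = 0.00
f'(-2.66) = 0.00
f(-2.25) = 0.00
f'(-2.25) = 0.00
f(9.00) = 0.00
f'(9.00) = 0.00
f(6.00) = 0.00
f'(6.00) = 0.00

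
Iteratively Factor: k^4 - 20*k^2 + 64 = (k - 2)*(k^3 + 2*k^2 - 16*k - 32) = (k - 2)*(k + 2)*(k^2 - 16) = (k - 2)*(k + 2)*(k + 4)*(k - 4)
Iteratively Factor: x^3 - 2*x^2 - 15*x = (x)*(x^2 - 2*x - 15) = x*(x + 3)*(x - 5)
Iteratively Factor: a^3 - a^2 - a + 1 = (a - 1)*(a^2 - 1) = (a - 1)*(a + 1)*(a - 1)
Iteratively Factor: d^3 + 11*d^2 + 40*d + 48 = (d + 4)*(d^2 + 7*d + 12) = (d + 3)*(d + 4)*(d + 4)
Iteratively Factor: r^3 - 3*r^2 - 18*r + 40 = (r - 2)*(r^2 - r - 20) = (r - 5)*(r - 2)*(r + 4)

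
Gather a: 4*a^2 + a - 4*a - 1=4*a^2 - 3*a - 1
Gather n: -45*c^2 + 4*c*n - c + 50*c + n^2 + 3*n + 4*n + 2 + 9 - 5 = -45*c^2 + 49*c + n^2 + n*(4*c + 7) + 6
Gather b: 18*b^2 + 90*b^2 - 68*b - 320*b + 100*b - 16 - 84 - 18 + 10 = 108*b^2 - 288*b - 108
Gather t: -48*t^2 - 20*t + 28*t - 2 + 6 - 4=-48*t^2 + 8*t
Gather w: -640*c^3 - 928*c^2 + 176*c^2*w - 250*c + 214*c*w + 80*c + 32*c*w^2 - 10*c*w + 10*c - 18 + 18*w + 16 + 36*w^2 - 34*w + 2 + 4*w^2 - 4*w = -640*c^3 - 928*c^2 - 160*c + w^2*(32*c + 40) + w*(176*c^2 + 204*c - 20)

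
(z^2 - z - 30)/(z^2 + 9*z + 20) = (z - 6)/(z + 4)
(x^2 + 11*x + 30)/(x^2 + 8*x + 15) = (x + 6)/(x + 3)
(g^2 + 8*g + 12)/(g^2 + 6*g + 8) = (g + 6)/(g + 4)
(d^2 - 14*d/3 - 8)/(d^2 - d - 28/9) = 3*(d - 6)/(3*d - 7)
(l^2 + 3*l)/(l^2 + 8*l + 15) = l/(l + 5)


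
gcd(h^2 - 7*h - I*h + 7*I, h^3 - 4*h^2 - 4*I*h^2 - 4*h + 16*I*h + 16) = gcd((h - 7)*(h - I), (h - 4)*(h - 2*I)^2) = 1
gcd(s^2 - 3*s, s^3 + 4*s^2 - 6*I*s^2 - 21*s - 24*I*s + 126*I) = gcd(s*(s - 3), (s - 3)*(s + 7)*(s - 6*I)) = s - 3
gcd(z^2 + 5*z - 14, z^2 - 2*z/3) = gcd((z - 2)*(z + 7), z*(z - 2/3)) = 1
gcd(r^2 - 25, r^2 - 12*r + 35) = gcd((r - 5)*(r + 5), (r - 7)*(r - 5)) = r - 5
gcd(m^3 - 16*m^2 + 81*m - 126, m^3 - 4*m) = 1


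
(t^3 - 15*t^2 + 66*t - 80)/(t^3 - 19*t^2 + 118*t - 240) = (t - 2)/(t - 6)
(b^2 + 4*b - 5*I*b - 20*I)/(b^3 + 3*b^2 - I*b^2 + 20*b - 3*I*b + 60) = (b + 4)/(b^2 + b*(3 + 4*I) + 12*I)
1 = 1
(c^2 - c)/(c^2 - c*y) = (c - 1)/(c - y)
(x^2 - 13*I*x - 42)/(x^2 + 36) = (x - 7*I)/(x + 6*I)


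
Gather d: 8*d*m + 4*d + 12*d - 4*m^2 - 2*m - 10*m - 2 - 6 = d*(8*m + 16) - 4*m^2 - 12*m - 8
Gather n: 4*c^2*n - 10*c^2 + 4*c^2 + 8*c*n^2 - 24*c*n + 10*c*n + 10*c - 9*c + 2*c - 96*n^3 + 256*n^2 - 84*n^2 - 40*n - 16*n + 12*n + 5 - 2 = -6*c^2 + 3*c - 96*n^3 + n^2*(8*c + 172) + n*(4*c^2 - 14*c - 44) + 3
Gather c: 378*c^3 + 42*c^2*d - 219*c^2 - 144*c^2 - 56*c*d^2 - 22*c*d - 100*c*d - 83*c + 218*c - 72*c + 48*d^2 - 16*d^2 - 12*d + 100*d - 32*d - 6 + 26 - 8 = 378*c^3 + c^2*(42*d - 363) + c*(-56*d^2 - 122*d + 63) + 32*d^2 + 56*d + 12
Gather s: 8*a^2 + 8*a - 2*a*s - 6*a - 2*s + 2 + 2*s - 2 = 8*a^2 - 2*a*s + 2*a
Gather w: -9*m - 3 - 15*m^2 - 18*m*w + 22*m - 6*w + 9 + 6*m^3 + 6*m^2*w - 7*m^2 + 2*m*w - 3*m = 6*m^3 - 22*m^2 + 10*m + w*(6*m^2 - 16*m - 6) + 6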